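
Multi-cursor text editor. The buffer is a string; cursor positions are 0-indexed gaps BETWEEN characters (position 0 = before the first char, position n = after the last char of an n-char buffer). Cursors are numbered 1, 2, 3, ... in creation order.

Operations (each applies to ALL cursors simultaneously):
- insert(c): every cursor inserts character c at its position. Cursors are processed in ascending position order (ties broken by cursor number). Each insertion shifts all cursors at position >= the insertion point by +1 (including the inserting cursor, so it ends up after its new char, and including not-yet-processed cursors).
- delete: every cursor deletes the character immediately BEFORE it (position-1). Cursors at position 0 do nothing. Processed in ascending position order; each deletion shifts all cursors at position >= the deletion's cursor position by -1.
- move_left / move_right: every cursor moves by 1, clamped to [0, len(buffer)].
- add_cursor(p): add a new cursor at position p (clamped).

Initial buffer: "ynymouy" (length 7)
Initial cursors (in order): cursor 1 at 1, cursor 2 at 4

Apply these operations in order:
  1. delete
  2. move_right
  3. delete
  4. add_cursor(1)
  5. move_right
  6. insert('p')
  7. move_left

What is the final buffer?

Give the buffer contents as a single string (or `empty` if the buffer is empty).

Answer: ypuppy

Derivation:
After op 1 (delete): buffer="nyouy" (len 5), cursors c1@0 c2@2, authorship .....
After op 2 (move_right): buffer="nyouy" (len 5), cursors c1@1 c2@3, authorship .....
After op 3 (delete): buffer="yuy" (len 3), cursors c1@0 c2@1, authorship ...
After op 4 (add_cursor(1)): buffer="yuy" (len 3), cursors c1@0 c2@1 c3@1, authorship ...
After op 5 (move_right): buffer="yuy" (len 3), cursors c1@1 c2@2 c3@2, authorship ...
After op 6 (insert('p')): buffer="ypuppy" (len 6), cursors c1@2 c2@5 c3@5, authorship .1.23.
After op 7 (move_left): buffer="ypuppy" (len 6), cursors c1@1 c2@4 c3@4, authorship .1.23.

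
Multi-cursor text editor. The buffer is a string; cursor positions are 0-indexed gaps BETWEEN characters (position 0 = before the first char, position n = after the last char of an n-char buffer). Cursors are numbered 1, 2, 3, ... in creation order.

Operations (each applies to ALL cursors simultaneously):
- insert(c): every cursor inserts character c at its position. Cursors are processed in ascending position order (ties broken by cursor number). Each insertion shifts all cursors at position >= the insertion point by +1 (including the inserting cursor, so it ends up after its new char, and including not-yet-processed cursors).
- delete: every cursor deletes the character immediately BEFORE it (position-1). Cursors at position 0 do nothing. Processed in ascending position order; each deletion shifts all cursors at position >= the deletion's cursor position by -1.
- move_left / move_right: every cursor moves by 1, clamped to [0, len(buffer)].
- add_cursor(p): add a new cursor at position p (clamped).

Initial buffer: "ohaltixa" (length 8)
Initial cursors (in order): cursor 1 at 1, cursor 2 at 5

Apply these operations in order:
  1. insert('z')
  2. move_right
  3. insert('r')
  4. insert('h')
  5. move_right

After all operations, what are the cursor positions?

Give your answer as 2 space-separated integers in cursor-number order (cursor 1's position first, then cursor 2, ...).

After op 1 (insert('z')): buffer="ozhaltzixa" (len 10), cursors c1@2 c2@7, authorship .1....2...
After op 2 (move_right): buffer="ozhaltzixa" (len 10), cursors c1@3 c2@8, authorship .1....2...
After op 3 (insert('r')): buffer="ozhraltzirxa" (len 12), cursors c1@4 c2@10, authorship .1.1...2.2..
After op 4 (insert('h')): buffer="ozhrhaltzirhxa" (len 14), cursors c1@5 c2@12, authorship .1.11...2.22..
After op 5 (move_right): buffer="ozhrhaltzirhxa" (len 14), cursors c1@6 c2@13, authorship .1.11...2.22..

Answer: 6 13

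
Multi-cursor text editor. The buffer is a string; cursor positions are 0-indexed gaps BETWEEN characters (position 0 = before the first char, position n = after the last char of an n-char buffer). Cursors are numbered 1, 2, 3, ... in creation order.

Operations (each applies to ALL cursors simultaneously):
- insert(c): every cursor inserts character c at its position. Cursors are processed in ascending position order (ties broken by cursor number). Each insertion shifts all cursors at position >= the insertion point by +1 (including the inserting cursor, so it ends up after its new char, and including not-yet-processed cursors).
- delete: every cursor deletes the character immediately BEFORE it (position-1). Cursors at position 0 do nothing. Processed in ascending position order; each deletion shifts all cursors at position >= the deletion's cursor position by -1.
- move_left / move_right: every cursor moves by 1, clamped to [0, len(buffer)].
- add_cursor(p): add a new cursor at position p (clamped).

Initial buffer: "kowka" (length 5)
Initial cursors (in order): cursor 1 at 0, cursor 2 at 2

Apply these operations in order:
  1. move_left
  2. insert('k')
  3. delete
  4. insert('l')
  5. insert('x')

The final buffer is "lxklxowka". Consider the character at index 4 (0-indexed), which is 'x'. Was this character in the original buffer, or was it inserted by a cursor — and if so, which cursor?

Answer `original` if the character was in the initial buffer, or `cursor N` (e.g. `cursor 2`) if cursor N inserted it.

After op 1 (move_left): buffer="kowka" (len 5), cursors c1@0 c2@1, authorship .....
After op 2 (insert('k')): buffer="kkkowka" (len 7), cursors c1@1 c2@3, authorship 1.2....
After op 3 (delete): buffer="kowka" (len 5), cursors c1@0 c2@1, authorship .....
After op 4 (insert('l')): buffer="lklowka" (len 7), cursors c1@1 c2@3, authorship 1.2....
After op 5 (insert('x')): buffer="lxklxowka" (len 9), cursors c1@2 c2@5, authorship 11.22....
Authorship (.=original, N=cursor N): 1 1 . 2 2 . . . .
Index 4: author = 2

Answer: cursor 2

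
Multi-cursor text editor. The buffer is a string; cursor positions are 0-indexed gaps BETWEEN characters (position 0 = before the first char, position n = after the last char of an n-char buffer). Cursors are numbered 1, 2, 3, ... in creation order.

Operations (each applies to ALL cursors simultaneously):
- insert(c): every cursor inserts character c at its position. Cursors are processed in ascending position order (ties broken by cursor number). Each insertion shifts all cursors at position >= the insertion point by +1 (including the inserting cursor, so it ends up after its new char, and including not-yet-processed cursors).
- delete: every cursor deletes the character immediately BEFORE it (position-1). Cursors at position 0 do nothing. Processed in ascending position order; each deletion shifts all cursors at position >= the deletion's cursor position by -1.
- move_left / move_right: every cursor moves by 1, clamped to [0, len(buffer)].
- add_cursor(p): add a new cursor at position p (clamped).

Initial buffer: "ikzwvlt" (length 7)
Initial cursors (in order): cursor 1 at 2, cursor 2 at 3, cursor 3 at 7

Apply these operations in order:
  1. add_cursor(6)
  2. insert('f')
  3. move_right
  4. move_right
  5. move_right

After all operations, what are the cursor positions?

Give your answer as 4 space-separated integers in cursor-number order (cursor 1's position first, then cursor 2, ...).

After op 1 (add_cursor(6)): buffer="ikzwvlt" (len 7), cursors c1@2 c2@3 c4@6 c3@7, authorship .......
After op 2 (insert('f')): buffer="ikfzfwvlftf" (len 11), cursors c1@3 c2@5 c4@9 c3@11, authorship ..1.2...4.3
After op 3 (move_right): buffer="ikfzfwvlftf" (len 11), cursors c1@4 c2@6 c4@10 c3@11, authorship ..1.2...4.3
After op 4 (move_right): buffer="ikfzfwvlftf" (len 11), cursors c1@5 c2@7 c3@11 c4@11, authorship ..1.2...4.3
After op 5 (move_right): buffer="ikfzfwvlftf" (len 11), cursors c1@6 c2@8 c3@11 c4@11, authorship ..1.2...4.3

Answer: 6 8 11 11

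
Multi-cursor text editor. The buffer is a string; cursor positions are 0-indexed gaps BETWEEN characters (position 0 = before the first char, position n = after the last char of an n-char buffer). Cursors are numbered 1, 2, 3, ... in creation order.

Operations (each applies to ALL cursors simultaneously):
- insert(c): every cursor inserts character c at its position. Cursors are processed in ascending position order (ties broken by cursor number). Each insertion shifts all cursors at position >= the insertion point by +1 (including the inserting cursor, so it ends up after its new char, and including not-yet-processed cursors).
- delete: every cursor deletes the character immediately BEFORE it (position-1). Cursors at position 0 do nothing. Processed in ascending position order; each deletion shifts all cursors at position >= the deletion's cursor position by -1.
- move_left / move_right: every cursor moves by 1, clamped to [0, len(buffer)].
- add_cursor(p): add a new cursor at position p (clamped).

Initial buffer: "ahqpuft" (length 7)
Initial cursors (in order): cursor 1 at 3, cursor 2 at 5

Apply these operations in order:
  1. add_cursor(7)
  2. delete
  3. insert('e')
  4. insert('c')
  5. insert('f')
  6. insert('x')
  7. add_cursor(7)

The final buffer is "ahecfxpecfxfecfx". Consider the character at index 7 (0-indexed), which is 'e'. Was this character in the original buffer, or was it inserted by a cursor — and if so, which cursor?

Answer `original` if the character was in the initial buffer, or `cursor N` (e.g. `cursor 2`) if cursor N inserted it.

Answer: cursor 2

Derivation:
After op 1 (add_cursor(7)): buffer="ahqpuft" (len 7), cursors c1@3 c2@5 c3@7, authorship .......
After op 2 (delete): buffer="ahpf" (len 4), cursors c1@2 c2@3 c3@4, authorship ....
After op 3 (insert('e')): buffer="ahepefe" (len 7), cursors c1@3 c2@5 c3@7, authorship ..1.2.3
After op 4 (insert('c')): buffer="ahecpecfec" (len 10), cursors c1@4 c2@7 c3@10, authorship ..11.22.33
After op 5 (insert('f')): buffer="ahecfpecffecf" (len 13), cursors c1@5 c2@9 c3@13, authorship ..111.222.333
After op 6 (insert('x')): buffer="ahecfxpecfxfecfx" (len 16), cursors c1@6 c2@11 c3@16, authorship ..1111.2222.3333
After op 7 (add_cursor(7)): buffer="ahecfxpecfxfecfx" (len 16), cursors c1@6 c4@7 c2@11 c3@16, authorship ..1111.2222.3333
Authorship (.=original, N=cursor N): . . 1 1 1 1 . 2 2 2 2 . 3 3 3 3
Index 7: author = 2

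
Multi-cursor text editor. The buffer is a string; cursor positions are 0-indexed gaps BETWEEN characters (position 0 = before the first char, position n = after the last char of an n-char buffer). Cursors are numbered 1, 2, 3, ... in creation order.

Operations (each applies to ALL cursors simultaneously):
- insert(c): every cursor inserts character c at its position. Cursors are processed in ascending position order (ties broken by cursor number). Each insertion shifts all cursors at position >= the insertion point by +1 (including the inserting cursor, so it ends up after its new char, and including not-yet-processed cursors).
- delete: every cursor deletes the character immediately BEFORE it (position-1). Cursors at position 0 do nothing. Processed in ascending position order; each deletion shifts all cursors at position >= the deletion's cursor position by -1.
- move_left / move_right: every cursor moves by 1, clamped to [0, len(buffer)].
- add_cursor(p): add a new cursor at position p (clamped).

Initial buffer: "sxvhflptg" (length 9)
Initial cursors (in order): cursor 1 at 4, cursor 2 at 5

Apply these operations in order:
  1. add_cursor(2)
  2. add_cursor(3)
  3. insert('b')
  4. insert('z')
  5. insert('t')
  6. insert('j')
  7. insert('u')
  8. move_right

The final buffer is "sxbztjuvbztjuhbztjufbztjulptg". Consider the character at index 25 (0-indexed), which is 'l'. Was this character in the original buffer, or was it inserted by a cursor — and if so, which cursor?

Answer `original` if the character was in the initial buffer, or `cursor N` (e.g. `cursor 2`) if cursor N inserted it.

Answer: original

Derivation:
After op 1 (add_cursor(2)): buffer="sxvhflptg" (len 9), cursors c3@2 c1@4 c2@5, authorship .........
After op 2 (add_cursor(3)): buffer="sxvhflptg" (len 9), cursors c3@2 c4@3 c1@4 c2@5, authorship .........
After op 3 (insert('b')): buffer="sxbvbhbfblptg" (len 13), cursors c3@3 c4@5 c1@7 c2@9, authorship ..3.4.1.2....
After op 4 (insert('z')): buffer="sxbzvbzhbzfbzlptg" (len 17), cursors c3@4 c4@7 c1@10 c2@13, authorship ..33.44.11.22....
After op 5 (insert('t')): buffer="sxbztvbzthbztfbztlptg" (len 21), cursors c3@5 c4@9 c1@13 c2@17, authorship ..333.444.111.222....
After op 6 (insert('j')): buffer="sxbztjvbztjhbztjfbztjlptg" (len 25), cursors c3@6 c4@11 c1@16 c2@21, authorship ..3333.4444.1111.2222....
After op 7 (insert('u')): buffer="sxbztjuvbztjuhbztjufbztjulptg" (len 29), cursors c3@7 c4@13 c1@19 c2@25, authorship ..33333.44444.11111.22222....
After op 8 (move_right): buffer="sxbztjuvbztjuhbztjufbztjulptg" (len 29), cursors c3@8 c4@14 c1@20 c2@26, authorship ..33333.44444.11111.22222....
Authorship (.=original, N=cursor N): . . 3 3 3 3 3 . 4 4 4 4 4 . 1 1 1 1 1 . 2 2 2 2 2 . . . .
Index 25: author = original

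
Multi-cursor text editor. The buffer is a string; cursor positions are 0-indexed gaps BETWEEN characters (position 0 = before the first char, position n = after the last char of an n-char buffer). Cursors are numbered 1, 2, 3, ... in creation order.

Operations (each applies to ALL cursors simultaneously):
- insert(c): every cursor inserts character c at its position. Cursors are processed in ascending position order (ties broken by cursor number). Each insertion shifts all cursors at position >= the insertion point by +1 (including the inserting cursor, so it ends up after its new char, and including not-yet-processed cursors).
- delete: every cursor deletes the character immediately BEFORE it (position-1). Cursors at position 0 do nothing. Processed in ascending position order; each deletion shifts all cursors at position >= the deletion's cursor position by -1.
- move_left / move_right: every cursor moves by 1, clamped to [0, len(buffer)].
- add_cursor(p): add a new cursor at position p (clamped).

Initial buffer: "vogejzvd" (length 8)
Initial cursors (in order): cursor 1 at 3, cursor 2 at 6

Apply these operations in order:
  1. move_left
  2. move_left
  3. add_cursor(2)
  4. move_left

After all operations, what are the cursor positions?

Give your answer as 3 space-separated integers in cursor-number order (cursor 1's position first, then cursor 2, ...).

After op 1 (move_left): buffer="vogejzvd" (len 8), cursors c1@2 c2@5, authorship ........
After op 2 (move_left): buffer="vogejzvd" (len 8), cursors c1@1 c2@4, authorship ........
After op 3 (add_cursor(2)): buffer="vogejzvd" (len 8), cursors c1@1 c3@2 c2@4, authorship ........
After op 4 (move_left): buffer="vogejzvd" (len 8), cursors c1@0 c3@1 c2@3, authorship ........

Answer: 0 3 1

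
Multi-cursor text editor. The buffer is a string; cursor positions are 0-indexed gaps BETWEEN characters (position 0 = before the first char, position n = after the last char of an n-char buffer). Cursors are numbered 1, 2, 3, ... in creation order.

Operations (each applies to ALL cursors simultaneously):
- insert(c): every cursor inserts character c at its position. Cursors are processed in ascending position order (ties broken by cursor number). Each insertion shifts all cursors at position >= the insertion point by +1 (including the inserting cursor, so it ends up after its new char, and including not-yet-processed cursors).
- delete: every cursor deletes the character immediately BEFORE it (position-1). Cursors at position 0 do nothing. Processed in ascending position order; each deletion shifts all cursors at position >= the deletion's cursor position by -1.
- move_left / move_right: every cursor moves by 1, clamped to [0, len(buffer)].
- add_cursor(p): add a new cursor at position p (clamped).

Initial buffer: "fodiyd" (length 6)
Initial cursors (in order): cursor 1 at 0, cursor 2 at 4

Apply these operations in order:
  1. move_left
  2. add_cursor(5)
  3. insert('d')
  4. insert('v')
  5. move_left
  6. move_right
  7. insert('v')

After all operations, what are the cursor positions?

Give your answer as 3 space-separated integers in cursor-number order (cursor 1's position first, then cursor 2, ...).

After op 1 (move_left): buffer="fodiyd" (len 6), cursors c1@0 c2@3, authorship ......
After op 2 (add_cursor(5)): buffer="fodiyd" (len 6), cursors c1@0 c2@3 c3@5, authorship ......
After op 3 (insert('d')): buffer="dfoddiydd" (len 9), cursors c1@1 c2@5 c3@8, authorship 1...2..3.
After op 4 (insert('v')): buffer="dvfoddviydvd" (len 12), cursors c1@2 c2@7 c3@11, authorship 11...22..33.
After op 5 (move_left): buffer="dvfoddviydvd" (len 12), cursors c1@1 c2@6 c3@10, authorship 11...22..33.
After op 6 (move_right): buffer="dvfoddviydvd" (len 12), cursors c1@2 c2@7 c3@11, authorship 11...22..33.
After op 7 (insert('v')): buffer="dvvfoddvviydvvd" (len 15), cursors c1@3 c2@9 c3@14, authorship 111...222..333.

Answer: 3 9 14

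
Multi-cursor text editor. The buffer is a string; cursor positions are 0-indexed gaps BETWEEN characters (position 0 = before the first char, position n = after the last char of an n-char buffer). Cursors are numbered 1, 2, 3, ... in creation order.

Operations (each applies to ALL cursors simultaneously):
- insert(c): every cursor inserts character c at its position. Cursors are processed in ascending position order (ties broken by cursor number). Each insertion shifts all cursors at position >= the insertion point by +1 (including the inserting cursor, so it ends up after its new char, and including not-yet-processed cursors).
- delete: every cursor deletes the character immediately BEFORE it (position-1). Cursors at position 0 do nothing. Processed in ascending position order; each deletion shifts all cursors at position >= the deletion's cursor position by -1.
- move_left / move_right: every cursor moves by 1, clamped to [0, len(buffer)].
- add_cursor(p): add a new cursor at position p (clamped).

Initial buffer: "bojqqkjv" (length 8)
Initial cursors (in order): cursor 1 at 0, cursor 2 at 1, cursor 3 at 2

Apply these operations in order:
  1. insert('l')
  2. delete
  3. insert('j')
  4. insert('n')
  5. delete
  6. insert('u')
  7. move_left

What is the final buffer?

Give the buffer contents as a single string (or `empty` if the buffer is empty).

Answer: jubjuojujqqkjv

Derivation:
After op 1 (insert('l')): buffer="lbloljqqkjv" (len 11), cursors c1@1 c2@3 c3@5, authorship 1.2.3......
After op 2 (delete): buffer="bojqqkjv" (len 8), cursors c1@0 c2@1 c3@2, authorship ........
After op 3 (insert('j')): buffer="jbjojjqqkjv" (len 11), cursors c1@1 c2@3 c3@5, authorship 1.2.3......
After op 4 (insert('n')): buffer="jnbjnojnjqqkjv" (len 14), cursors c1@2 c2@5 c3@8, authorship 11.22.33......
After op 5 (delete): buffer="jbjojjqqkjv" (len 11), cursors c1@1 c2@3 c3@5, authorship 1.2.3......
After op 6 (insert('u')): buffer="jubjuojujqqkjv" (len 14), cursors c1@2 c2@5 c3@8, authorship 11.22.33......
After op 7 (move_left): buffer="jubjuojujqqkjv" (len 14), cursors c1@1 c2@4 c3@7, authorship 11.22.33......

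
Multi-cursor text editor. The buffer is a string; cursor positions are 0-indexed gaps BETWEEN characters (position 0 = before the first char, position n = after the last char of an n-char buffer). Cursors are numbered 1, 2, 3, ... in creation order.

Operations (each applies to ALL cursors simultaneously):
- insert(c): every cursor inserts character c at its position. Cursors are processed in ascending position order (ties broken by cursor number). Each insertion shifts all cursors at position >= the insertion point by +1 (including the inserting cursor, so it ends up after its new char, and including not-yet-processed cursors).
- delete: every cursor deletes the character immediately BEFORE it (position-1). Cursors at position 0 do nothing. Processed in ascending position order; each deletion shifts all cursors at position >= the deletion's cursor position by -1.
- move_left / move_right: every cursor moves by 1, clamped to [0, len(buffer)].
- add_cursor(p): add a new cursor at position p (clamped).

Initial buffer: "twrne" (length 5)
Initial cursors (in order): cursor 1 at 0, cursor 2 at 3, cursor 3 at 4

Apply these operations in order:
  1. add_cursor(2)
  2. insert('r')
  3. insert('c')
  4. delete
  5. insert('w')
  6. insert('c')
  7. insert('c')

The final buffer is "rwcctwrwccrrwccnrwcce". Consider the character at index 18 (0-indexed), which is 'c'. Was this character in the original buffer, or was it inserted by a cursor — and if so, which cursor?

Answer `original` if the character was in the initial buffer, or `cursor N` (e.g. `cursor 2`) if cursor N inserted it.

After op 1 (add_cursor(2)): buffer="twrne" (len 5), cursors c1@0 c4@2 c2@3 c3@4, authorship .....
After op 2 (insert('r')): buffer="rtwrrrnre" (len 9), cursors c1@1 c4@4 c2@6 c3@8, authorship 1..4.2.3.
After op 3 (insert('c')): buffer="rctwrcrrcnrce" (len 13), cursors c1@2 c4@6 c2@9 c3@12, authorship 11..44.22.33.
After op 4 (delete): buffer="rtwrrrnre" (len 9), cursors c1@1 c4@4 c2@6 c3@8, authorship 1..4.2.3.
After op 5 (insert('w')): buffer="rwtwrwrrwnrwe" (len 13), cursors c1@2 c4@6 c2@9 c3@12, authorship 11..44.22.33.
After op 6 (insert('c')): buffer="rwctwrwcrrwcnrwce" (len 17), cursors c1@3 c4@8 c2@12 c3@16, authorship 111..444.222.333.
After op 7 (insert('c')): buffer="rwcctwrwccrrwccnrwcce" (len 21), cursors c1@4 c4@10 c2@15 c3@20, authorship 1111..4444.2222.3333.
Authorship (.=original, N=cursor N): 1 1 1 1 . . 4 4 4 4 . 2 2 2 2 . 3 3 3 3 .
Index 18: author = 3

Answer: cursor 3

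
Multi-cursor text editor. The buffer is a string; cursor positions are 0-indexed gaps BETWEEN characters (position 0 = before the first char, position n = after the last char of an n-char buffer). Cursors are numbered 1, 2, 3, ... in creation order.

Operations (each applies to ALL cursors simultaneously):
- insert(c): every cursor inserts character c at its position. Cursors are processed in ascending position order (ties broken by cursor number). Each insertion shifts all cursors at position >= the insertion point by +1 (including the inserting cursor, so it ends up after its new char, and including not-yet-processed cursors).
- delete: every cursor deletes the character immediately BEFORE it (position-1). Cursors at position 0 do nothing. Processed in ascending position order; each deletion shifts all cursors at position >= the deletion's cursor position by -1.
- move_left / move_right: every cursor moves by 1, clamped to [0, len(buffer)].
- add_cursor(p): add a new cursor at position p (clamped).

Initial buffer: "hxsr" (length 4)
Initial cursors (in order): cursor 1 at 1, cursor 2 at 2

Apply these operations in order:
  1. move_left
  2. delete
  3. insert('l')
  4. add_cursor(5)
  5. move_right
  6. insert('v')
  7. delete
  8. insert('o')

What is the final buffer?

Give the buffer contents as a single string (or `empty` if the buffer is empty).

After op 1 (move_left): buffer="hxsr" (len 4), cursors c1@0 c2@1, authorship ....
After op 2 (delete): buffer="xsr" (len 3), cursors c1@0 c2@0, authorship ...
After op 3 (insert('l')): buffer="llxsr" (len 5), cursors c1@2 c2@2, authorship 12...
After op 4 (add_cursor(5)): buffer="llxsr" (len 5), cursors c1@2 c2@2 c3@5, authorship 12...
After op 5 (move_right): buffer="llxsr" (len 5), cursors c1@3 c2@3 c3@5, authorship 12...
After op 6 (insert('v')): buffer="llxvvsrv" (len 8), cursors c1@5 c2@5 c3@8, authorship 12.12..3
After op 7 (delete): buffer="llxsr" (len 5), cursors c1@3 c2@3 c3@5, authorship 12...
After op 8 (insert('o')): buffer="llxoosro" (len 8), cursors c1@5 c2@5 c3@8, authorship 12.12..3

Answer: llxoosro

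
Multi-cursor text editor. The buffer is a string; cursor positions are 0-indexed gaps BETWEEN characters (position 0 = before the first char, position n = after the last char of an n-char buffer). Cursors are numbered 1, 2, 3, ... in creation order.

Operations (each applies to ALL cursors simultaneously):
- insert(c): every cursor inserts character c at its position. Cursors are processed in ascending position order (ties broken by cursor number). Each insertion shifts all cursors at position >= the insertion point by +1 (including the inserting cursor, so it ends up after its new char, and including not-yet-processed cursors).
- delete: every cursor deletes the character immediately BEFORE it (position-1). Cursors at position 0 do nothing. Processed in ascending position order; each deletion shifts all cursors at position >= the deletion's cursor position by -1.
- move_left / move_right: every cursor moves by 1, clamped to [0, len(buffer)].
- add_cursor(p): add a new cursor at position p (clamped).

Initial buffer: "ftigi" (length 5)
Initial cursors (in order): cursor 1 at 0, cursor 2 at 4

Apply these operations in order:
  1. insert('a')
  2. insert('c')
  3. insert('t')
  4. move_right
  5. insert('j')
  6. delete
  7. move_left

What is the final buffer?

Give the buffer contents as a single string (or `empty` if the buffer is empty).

Answer: actftigacti

Derivation:
After op 1 (insert('a')): buffer="aftigai" (len 7), cursors c1@1 c2@6, authorship 1....2.
After op 2 (insert('c')): buffer="acftigaci" (len 9), cursors c1@2 c2@8, authorship 11....22.
After op 3 (insert('t')): buffer="actftigacti" (len 11), cursors c1@3 c2@10, authorship 111....222.
After op 4 (move_right): buffer="actftigacti" (len 11), cursors c1@4 c2@11, authorship 111....222.
After op 5 (insert('j')): buffer="actfjtigactij" (len 13), cursors c1@5 c2@13, authorship 111.1...222.2
After op 6 (delete): buffer="actftigacti" (len 11), cursors c1@4 c2@11, authorship 111....222.
After op 7 (move_left): buffer="actftigacti" (len 11), cursors c1@3 c2@10, authorship 111....222.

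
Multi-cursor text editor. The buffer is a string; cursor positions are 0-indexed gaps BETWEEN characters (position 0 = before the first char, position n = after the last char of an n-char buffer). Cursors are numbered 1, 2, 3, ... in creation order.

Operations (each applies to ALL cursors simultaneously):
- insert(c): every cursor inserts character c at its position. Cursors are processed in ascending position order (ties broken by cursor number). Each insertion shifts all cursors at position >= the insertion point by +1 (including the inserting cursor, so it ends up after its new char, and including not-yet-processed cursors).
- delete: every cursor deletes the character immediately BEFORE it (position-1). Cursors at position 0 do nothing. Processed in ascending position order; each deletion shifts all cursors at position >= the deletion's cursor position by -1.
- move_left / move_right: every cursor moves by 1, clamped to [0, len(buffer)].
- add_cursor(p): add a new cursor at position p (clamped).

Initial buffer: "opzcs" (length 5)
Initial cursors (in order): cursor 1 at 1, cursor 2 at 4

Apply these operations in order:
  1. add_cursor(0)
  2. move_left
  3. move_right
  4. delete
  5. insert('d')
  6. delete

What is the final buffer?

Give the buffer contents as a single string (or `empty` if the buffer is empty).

After op 1 (add_cursor(0)): buffer="opzcs" (len 5), cursors c3@0 c1@1 c2@4, authorship .....
After op 2 (move_left): buffer="opzcs" (len 5), cursors c1@0 c3@0 c2@3, authorship .....
After op 3 (move_right): buffer="opzcs" (len 5), cursors c1@1 c3@1 c2@4, authorship .....
After op 4 (delete): buffer="pzs" (len 3), cursors c1@0 c3@0 c2@2, authorship ...
After op 5 (insert('d')): buffer="ddpzds" (len 6), cursors c1@2 c3@2 c2@5, authorship 13..2.
After op 6 (delete): buffer="pzs" (len 3), cursors c1@0 c3@0 c2@2, authorship ...

Answer: pzs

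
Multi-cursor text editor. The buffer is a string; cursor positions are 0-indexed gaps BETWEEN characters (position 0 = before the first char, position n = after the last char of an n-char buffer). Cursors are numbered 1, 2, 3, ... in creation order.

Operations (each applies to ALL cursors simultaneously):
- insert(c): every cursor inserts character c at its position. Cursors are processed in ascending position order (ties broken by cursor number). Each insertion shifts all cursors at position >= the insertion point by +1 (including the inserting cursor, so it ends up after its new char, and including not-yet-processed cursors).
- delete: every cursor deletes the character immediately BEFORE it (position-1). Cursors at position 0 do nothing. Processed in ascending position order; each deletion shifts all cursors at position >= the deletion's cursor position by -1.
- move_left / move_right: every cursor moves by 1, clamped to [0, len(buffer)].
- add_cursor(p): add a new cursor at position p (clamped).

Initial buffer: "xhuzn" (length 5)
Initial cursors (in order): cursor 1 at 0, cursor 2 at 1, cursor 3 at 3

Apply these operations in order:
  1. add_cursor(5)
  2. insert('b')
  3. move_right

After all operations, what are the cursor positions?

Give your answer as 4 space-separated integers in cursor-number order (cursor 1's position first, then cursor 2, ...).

After op 1 (add_cursor(5)): buffer="xhuzn" (len 5), cursors c1@0 c2@1 c3@3 c4@5, authorship .....
After op 2 (insert('b')): buffer="bxbhubznb" (len 9), cursors c1@1 c2@3 c3@6 c4@9, authorship 1.2..3..4
After op 3 (move_right): buffer="bxbhubznb" (len 9), cursors c1@2 c2@4 c3@7 c4@9, authorship 1.2..3..4

Answer: 2 4 7 9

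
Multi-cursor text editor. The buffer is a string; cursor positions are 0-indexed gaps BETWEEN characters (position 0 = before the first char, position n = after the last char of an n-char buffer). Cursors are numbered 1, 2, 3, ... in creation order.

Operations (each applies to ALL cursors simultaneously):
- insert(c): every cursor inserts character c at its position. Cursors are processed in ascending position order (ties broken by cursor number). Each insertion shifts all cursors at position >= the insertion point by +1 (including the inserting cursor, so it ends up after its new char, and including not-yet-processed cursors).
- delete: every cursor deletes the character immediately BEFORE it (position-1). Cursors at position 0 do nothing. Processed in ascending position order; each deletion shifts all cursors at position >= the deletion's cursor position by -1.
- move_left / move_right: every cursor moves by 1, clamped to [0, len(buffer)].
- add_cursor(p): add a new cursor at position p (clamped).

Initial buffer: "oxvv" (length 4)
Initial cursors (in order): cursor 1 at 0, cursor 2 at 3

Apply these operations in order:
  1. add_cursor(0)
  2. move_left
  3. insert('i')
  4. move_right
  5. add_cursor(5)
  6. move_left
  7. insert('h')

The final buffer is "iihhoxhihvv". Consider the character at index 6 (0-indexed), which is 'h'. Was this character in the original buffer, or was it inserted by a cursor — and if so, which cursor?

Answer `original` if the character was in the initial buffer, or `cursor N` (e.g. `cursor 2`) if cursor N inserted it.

After op 1 (add_cursor(0)): buffer="oxvv" (len 4), cursors c1@0 c3@0 c2@3, authorship ....
After op 2 (move_left): buffer="oxvv" (len 4), cursors c1@0 c3@0 c2@2, authorship ....
After op 3 (insert('i')): buffer="iioxivv" (len 7), cursors c1@2 c3@2 c2@5, authorship 13..2..
After op 4 (move_right): buffer="iioxivv" (len 7), cursors c1@3 c3@3 c2@6, authorship 13..2..
After op 5 (add_cursor(5)): buffer="iioxivv" (len 7), cursors c1@3 c3@3 c4@5 c2@6, authorship 13..2..
After op 6 (move_left): buffer="iioxivv" (len 7), cursors c1@2 c3@2 c4@4 c2@5, authorship 13..2..
After op 7 (insert('h')): buffer="iihhoxhihvv" (len 11), cursors c1@4 c3@4 c4@7 c2@9, authorship 1313..422..
Authorship (.=original, N=cursor N): 1 3 1 3 . . 4 2 2 . .
Index 6: author = 4

Answer: cursor 4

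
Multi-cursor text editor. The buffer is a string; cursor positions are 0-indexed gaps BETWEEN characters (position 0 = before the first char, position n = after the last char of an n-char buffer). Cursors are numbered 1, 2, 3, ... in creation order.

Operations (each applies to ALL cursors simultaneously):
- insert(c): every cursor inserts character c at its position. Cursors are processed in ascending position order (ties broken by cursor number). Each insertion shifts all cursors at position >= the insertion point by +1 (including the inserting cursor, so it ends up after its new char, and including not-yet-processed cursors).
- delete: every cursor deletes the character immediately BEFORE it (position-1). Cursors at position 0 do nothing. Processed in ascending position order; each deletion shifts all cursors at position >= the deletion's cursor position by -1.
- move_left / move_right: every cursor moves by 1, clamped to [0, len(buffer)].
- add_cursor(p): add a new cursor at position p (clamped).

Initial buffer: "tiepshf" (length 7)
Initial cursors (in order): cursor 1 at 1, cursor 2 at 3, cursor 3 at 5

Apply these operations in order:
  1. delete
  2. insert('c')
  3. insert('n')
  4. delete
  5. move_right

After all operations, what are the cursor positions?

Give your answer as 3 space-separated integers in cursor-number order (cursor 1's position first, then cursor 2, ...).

After op 1 (delete): buffer="iphf" (len 4), cursors c1@0 c2@1 c3@2, authorship ....
After op 2 (insert('c')): buffer="cicpchf" (len 7), cursors c1@1 c2@3 c3@5, authorship 1.2.3..
After op 3 (insert('n')): buffer="cnicnpcnhf" (len 10), cursors c1@2 c2@5 c3@8, authorship 11.22.33..
After op 4 (delete): buffer="cicpchf" (len 7), cursors c1@1 c2@3 c3@5, authorship 1.2.3..
After op 5 (move_right): buffer="cicpchf" (len 7), cursors c1@2 c2@4 c3@6, authorship 1.2.3..

Answer: 2 4 6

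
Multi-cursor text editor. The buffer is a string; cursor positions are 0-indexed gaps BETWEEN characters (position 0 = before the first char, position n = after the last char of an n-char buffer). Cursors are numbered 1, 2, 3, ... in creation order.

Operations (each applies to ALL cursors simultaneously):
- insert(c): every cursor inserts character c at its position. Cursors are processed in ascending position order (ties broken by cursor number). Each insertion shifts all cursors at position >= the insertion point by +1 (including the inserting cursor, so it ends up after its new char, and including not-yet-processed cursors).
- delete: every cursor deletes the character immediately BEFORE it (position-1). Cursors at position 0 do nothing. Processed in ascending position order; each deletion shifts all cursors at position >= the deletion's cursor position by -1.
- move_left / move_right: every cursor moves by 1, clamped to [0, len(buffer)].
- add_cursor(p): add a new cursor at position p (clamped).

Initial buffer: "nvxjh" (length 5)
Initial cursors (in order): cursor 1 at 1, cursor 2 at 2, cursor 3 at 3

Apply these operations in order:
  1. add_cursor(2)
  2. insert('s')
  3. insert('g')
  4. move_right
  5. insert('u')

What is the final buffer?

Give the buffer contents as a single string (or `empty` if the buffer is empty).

After op 1 (add_cursor(2)): buffer="nvxjh" (len 5), cursors c1@1 c2@2 c4@2 c3@3, authorship .....
After op 2 (insert('s')): buffer="nsvssxsjh" (len 9), cursors c1@2 c2@5 c4@5 c3@7, authorship .1.24.3..
After op 3 (insert('g')): buffer="nsgvssggxsgjh" (len 13), cursors c1@3 c2@8 c4@8 c3@11, authorship .11.2424.33..
After op 4 (move_right): buffer="nsgvssggxsgjh" (len 13), cursors c1@4 c2@9 c4@9 c3@12, authorship .11.2424.33..
After op 5 (insert('u')): buffer="nsgvussggxuusgjuh" (len 17), cursors c1@5 c2@12 c4@12 c3@16, authorship .11.12424.2433.3.

Answer: nsgvussggxuusgjuh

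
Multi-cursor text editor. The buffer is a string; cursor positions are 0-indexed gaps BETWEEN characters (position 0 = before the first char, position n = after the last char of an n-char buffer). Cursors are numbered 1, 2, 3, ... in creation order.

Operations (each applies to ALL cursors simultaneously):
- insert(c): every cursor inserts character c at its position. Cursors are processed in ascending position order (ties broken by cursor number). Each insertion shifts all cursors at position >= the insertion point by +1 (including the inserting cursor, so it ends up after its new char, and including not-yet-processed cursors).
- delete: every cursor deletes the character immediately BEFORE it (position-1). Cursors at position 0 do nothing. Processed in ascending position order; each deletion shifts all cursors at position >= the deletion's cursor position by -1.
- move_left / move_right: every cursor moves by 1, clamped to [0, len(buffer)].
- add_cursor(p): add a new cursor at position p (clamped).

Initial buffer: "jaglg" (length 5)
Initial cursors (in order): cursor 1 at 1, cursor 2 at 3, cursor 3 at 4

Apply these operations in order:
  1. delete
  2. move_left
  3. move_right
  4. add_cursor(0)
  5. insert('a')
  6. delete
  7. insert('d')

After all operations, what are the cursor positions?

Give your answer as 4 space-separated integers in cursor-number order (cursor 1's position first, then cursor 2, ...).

After op 1 (delete): buffer="ag" (len 2), cursors c1@0 c2@1 c3@1, authorship ..
After op 2 (move_left): buffer="ag" (len 2), cursors c1@0 c2@0 c3@0, authorship ..
After op 3 (move_right): buffer="ag" (len 2), cursors c1@1 c2@1 c3@1, authorship ..
After op 4 (add_cursor(0)): buffer="ag" (len 2), cursors c4@0 c1@1 c2@1 c3@1, authorship ..
After op 5 (insert('a')): buffer="aaaaag" (len 6), cursors c4@1 c1@5 c2@5 c3@5, authorship 4.123.
After op 6 (delete): buffer="ag" (len 2), cursors c4@0 c1@1 c2@1 c3@1, authorship ..
After op 7 (insert('d')): buffer="dadddg" (len 6), cursors c4@1 c1@5 c2@5 c3@5, authorship 4.123.

Answer: 5 5 5 1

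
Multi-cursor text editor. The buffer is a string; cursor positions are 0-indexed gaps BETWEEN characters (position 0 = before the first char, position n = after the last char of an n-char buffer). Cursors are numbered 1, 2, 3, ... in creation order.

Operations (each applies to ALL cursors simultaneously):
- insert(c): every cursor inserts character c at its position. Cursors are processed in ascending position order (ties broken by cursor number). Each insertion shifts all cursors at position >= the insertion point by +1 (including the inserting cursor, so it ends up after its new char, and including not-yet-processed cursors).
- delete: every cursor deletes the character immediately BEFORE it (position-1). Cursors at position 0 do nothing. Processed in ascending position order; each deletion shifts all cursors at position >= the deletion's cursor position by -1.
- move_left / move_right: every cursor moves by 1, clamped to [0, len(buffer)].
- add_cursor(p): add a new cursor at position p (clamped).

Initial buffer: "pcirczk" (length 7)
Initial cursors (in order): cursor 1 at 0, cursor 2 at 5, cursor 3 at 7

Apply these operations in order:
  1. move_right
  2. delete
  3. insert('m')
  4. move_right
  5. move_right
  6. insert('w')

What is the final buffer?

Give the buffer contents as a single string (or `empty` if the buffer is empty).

Answer: mciwrcmmww

Derivation:
After op 1 (move_right): buffer="pcirczk" (len 7), cursors c1@1 c2@6 c3@7, authorship .......
After op 2 (delete): buffer="circ" (len 4), cursors c1@0 c2@4 c3@4, authorship ....
After op 3 (insert('m')): buffer="mcircmm" (len 7), cursors c1@1 c2@7 c3@7, authorship 1....23
After op 4 (move_right): buffer="mcircmm" (len 7), cursors c1@2 c2@7 c3@7, authorship 1....23
After op 5 (move_right): buffer="mcircmm" (len 7), cursors c1@3 c2@7 c3@7, authorship 1....23
After op 6 (insert('w')): buffer="mciwrcmmww" (len 10), cursors c1@4 c2@10 c3@10, authorship 1..1..2323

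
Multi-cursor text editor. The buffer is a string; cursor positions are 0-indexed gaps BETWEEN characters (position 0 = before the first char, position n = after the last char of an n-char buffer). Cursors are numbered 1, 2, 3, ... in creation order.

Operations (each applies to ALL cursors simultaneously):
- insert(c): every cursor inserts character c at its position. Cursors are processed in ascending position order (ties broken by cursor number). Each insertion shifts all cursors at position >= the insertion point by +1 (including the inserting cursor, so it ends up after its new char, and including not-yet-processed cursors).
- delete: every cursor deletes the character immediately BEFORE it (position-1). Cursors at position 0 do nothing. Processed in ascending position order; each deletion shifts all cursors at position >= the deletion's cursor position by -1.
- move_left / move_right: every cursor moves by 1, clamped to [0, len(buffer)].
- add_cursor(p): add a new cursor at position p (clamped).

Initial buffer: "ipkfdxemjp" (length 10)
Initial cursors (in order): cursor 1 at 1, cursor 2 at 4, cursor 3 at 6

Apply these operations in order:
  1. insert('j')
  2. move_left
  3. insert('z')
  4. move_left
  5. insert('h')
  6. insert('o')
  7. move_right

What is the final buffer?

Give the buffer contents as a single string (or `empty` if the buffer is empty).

Answer: ihozjpkfhozjdxhozjemjp

Derivation:
After op 1 (insert('j')): buffer="ijpkfjdxjemjp" (len 13), cursors c1@2 c2@6 c3@9, authorship .1...2..3....
After op 2 (move_left): buffer="ijpkfjdxjemjp" (len 13), cursors c1@1 c2@5 c3@8, authorship .1...2..3....
After op 3 (insert('z')): buffer="izjpkfzjdxzjemjp" (len 16), cursors c1@2 c2@7 c3@11, authorship .11...22..33....
After op 4 (move_left): buffer="izjpkfzjdxzjemjp" (len 16), cursors c1@1 c2@6 c3@10, authorship .11...22..33....
After op 5 (insert('h')): buffer="ihzjpkfhzjdxhzjemjp" (len 19), cursors c1@2 c2@8 c3@13, authorship .111...222..333....
After op 6 (insert('o')): buffer="ihozjpkfhozjdxhozjemjp" (len 22), cursors c1@3 c2@10 c3@16, authorship .1111...2222..3333....
After op 7 (move_right): buffer="ihozjpkfhozjdxhozjemjp" (len 22), cursors c1@4 c2@11 c3@17, authorship .1111...2222..3333....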